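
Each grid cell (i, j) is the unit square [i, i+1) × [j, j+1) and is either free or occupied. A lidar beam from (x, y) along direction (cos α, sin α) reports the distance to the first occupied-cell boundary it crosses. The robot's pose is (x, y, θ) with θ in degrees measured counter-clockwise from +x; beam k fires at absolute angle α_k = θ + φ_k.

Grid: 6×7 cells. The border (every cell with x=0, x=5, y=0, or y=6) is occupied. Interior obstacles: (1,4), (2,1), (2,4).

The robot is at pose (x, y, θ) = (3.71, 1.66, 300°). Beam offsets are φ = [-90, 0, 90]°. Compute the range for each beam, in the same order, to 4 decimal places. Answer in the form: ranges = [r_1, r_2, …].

beam 1: φ=-90°, α=210°
  d=(-0.8660,-0.5000)  start (3,1)  tX=0.8198 tY=1.3200  stride 1/|dx|=1.1547 1/|dy|=2.0000
    cross x-line → (2,1), t=0.8198 (wall)
  → r_1 = 0.8198
beam 2: φ=0°, α=300°
  d=(0.5000,-0.8660)  start (3,1)  tX=0.5800 tY=0.7621  stride 1/|dx|=2.0000 1/|dy|=1.1547
    cross x-line → (4,1), t=0.5800
    cross y-line → (4,0), t=0.7621 (wall)
  → r_2 = 0.7621
beam 3: φ=90°, α=30°
  d=(0.8660,0.5000)  start (3,1)  tX=0.3349 tY=0.6800  stride 1/|dx|=1.1547 1/|dy|=2.0000
    cross x-line → (4,1), t=0.3349
    cross y-line → (4,2), t=0.6800
    cross x-line → (5,2), t=1.4896 (wall)
  → r_3 = 1.4896

ranges = [0.8198, 0.7621, 1.4896]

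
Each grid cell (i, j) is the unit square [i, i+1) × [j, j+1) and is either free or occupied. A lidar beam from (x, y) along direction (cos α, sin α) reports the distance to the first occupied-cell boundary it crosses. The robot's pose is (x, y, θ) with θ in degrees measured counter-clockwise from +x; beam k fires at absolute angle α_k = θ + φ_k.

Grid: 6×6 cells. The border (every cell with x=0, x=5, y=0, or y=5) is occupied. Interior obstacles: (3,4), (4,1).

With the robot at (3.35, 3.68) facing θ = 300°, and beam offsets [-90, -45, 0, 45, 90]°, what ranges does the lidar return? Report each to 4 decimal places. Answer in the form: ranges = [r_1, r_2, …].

beam 1: φ=-90°, α=210°
  cosα=-0.8660 sinα=-0.5000 | (3,3) | tMaxX 0.4041 tMaxY 1.3600 | tΔX 1.1547 tΔY 2.0000
    t=0.4041 [x] (2,3)
    t=1.3600 [y] (2,2)
    t=1.5588 [x] (1,2)
    t=2.7135 [x] (0,2) — stop
  → r_1 = 2.7135
beam 2: φ=-45°, α=255°
  cosα=-0.2588 sinα=-0.9659 | (3,3) | tMaxX 1.3523 tMaxY 0.7040 | tΔX 3.8637 tΔY 1.0353
    t=0.7040 [y] (3,2)
    t=1.3523 [x] (2,2)
    t=1.7393 [y] (2,1)
    t=2.7745 [y] (2,0) — stop
  → r_2 = 2.7745
beam 3: φ=0°, α=300°
  cosα=0.5000 sinα=-0.8660 | (3,3) | tMaxX 1.3000 tMaxY 0.7852 | tΔX 2.0000 tΔY 1.1547
    t=0.7852 [y] (3,2)
    t=1.3000 [x] (4,2)
    t=1.9399 [y] (4,1) — stop
  → r_3 = 1.9399
beam 4: φ=45°, α=345°
  cosα=0.9659 sinα=-0.2588 | (3,3) | tMaxX 0.6729 tMaxY 2.6273 | tΔX 1.0353 tΔY 3.8637
    t=0.6729 [x] (4,3)
    t=1.7082 [x] (5,3) — stop
  → r_4 = 1.7082
beam 5: φ=90°, α=30°
  cosα=0.8660 sinα=0.5000 | (3,3) | tMaxX 0.7506 tMaxY 0.6400 | tΔX 1.1547 tΔY 2.0000
    t=0.6400 [y] (3,4) — stop
  → r_5 = 0.6400

ranges = [2.7135, 2.7745, 1.9399, 1.7082, 0.6400]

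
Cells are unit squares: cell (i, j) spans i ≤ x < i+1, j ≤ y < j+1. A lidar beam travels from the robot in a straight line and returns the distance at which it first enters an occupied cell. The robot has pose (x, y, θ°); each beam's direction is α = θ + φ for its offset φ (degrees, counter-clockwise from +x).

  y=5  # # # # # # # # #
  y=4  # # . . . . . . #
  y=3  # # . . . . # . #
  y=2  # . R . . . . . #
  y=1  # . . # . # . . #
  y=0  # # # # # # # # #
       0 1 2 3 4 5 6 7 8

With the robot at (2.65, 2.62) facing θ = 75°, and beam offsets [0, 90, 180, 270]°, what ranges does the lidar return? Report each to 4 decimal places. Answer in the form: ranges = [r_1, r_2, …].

ranges = [2.4640, 1.4682, 1.6771, 2.4329]

beam 1: φ=0°, α=75°
  cosα=0.2588 sinα=0.9659 | (2,2) | tMaxX 1.3523 tMaxY 0.3934 | tΔX 3.8637 tΔY 1.0353
    t=0.3934 [y] (2,3)
    t=1.3523 [x] (3,3)
    t=1.4287 [y] (3,4)
    t=2.4640 [y] (3,5) — stop
  → r_1 = 2.4640
beam 2: φ=90°, α=165°
  cosα=-0.9659 sinα=0.2588 | (2,2) | tMaxX 0.6729 tMaxY 1.4682 | tΔX 1.0353 tΔY 3.8637
    t=0.6729 [x] (1,2)
    t=1.4682 [y] (1,3) — stop
  → r_2 = 1.4682
beam 3: φ=180°, α=255°
  cosα=-0.2588 sinα=-0.9659 | (2,2) | tMaxX 2.5114 tMaxY 0.6419 | tΔX 3.8637 tΔY 1.0353
    t=0.6419 [y] (2,1)
    t=1.6771 [y] (2,0) — stop
  → r_3 = 1.6771
beam 4: φ=270°, α=345°
  cosα=0.9659 sinα=-0.2588 | (2,2) | tMaxX 0.3623 tMaxY 2.3955 | tΔX 1.0353 tΔY 3.8637
    t=0.3623 [x] (3,2)
    t=1.3976 [x] (4,2)
    t=2.3955 [y] (4,1)
    t=2.4329 [x] (5,1) — stop
  → r_4 = 2.4329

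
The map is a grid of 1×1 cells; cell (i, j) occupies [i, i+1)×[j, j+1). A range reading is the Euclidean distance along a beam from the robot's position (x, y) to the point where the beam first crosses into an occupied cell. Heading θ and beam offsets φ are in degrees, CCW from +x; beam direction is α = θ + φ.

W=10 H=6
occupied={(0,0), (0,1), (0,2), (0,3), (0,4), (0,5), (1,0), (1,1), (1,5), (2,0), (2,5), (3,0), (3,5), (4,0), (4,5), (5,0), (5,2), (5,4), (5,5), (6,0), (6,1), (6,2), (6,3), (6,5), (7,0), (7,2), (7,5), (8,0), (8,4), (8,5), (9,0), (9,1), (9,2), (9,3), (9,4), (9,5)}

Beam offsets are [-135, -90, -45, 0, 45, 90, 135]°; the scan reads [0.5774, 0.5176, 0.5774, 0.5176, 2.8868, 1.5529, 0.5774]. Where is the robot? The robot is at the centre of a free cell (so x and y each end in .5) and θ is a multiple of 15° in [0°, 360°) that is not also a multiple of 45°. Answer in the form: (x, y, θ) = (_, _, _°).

Candidates: 24 free-cell centres × 16 headings = 384 poses. Raycast each; keep the one whose scan matches to 4 dp.
  (4.5, 3.5, 300°): beam 1 = 3.6235 ≠ 0.5774 ✗
  (6.5, 4.5, 120°): beam 1 = 1.5529 ≠ 0.5774 ✗
  (3.5, 2.5, 75°): beam 1 = 1.7321 ≠ 0.5774 ✗
  (2.5, 4.5, 240°): beam 1 = 0.5176 ≠ 0.5774 ✗
  …
  (6.5, 4.5, 285°): r_1=0.5774, r_2=0.5176, r_3=0.5774, r_4=0.5176, r_5=2.8868, r_6=1.5529, r_7=0.5774 — all match ✓
Unique over the lattice → pose = (6.5, 4.5, 285°).

(x, y, θ) = (6.5, 4.5, 285°)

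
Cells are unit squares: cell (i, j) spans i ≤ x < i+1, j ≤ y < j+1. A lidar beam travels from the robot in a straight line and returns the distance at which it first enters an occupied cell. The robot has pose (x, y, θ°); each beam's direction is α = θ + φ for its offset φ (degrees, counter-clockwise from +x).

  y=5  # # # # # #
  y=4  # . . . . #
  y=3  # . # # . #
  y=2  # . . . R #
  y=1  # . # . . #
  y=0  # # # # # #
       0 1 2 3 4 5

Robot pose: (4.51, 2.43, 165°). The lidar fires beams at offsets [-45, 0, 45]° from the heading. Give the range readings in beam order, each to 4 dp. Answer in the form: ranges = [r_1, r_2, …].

ranges = [1.0200, 2.2023, 1.7436]

beam 1: φ=-45°, α=120°
  direction (-0.5000, 0.8660); cell (4,2); t to first gridline: x 1.0200, y 0.6582 (then +2.0000 / +1.1547)
    (4,3) via y @ 0.6582
    (3,3) via x @ 1.0200  # hit
  → r_1 = 1.0200
beam 2: φ=0°, α=165°
  direction (-0.9659, 0.2588); cell (4,2); t to first gridline: x 0.5280, y 2.2023 (then +1.0353 / +3.8637)
    (3,2) via x @ 0.5280
    (2,2) via x @ 1.5633
    (2,3) via y @ 2.2023  # hit
  → r_2 = 2.2023
beam 3: φ=45°, α=210°
  direction (-0.8660, -0.5000); cell (4,2); t to first gridline: x 0.5889, y 0.8600 (then +1.1547 / +2.0000)
    (3,2) via x @ 0.5889
    (3,1) via y @ 0.8600
    (2,1) via x @ 1.7436  # hit
  → r_3 = 1.7436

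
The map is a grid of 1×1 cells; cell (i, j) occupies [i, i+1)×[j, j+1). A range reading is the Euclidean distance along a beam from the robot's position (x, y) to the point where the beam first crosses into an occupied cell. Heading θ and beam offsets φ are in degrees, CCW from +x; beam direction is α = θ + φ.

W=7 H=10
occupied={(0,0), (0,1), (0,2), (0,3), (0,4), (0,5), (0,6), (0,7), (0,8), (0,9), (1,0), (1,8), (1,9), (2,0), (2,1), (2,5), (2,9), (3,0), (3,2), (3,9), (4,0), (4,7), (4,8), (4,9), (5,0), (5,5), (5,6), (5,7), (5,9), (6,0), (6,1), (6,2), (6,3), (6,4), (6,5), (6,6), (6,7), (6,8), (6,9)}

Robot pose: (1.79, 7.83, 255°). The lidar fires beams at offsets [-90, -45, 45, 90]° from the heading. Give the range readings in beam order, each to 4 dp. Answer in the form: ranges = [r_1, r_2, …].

beam 1: φ=-90°, α=165°
  cosα=-0.9659 sinα=0.2588 | (1,7) | tMaxX 0.8179 tMaxY 0.6568 | tΔX 1.0353 tΔY 3.8637
    t=0.6568 [y] (1,8) — stop
  → r_1 = 0.6568
beam 2: φ=-45°, α=210°
  cosα=-0.8660 sinα=-0.5000 | (1,7) | tMaxX 0.9122 tMaxY 1.6600 | tΔX 1.1547 tΔY 2.0000
    t=0.9122 [x] (0,7) — stop
  → r_2 = 0.9122
beam 3: φ=45°, α=300°
  cosα=0.5000 sinα=-0.8660 | (1,7) | tMaxX 0.4200 tMaxY 0.9584 | tΔX 2.0000 tΔY 1.1547
    t=0.4200 [x] (2,7)
    t=0.9584 [y] (2,6)
    t=2.1131 [y] (2,5) — stop
  → r_3 = 2.1131
beam 4: φ=90°, α=345°
  cosα=0.9659 sinα=-0.2588 | (1,7) | tMaxX 0.2174 tMaxY 3.2069 | tΔX 1.0353 tΔY 3.8637
    t=0.2174 [x] (2,7)
    t=1.2527 [x] (3,7)
    t=2.2880 [x] (4,7) — stop
  → r_4 = 2.2880

ranges = [0.6568, 0.9122, 2.1131, 2.2880]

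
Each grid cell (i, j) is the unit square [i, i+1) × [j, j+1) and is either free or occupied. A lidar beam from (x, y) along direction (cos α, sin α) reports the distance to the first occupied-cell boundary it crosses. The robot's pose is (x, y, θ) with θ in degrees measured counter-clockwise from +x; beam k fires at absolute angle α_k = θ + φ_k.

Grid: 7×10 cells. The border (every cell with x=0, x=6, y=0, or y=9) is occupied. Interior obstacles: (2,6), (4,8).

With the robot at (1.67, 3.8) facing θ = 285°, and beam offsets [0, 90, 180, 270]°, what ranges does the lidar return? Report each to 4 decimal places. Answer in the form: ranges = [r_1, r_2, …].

beam 1: φ=0°, α=285°
  cosα=0.2588 sinα=-0.9659 | (1,3) | tMaxX 1.2750 tMaxY 0.8282 | tΔX 3.8637 tΔY 1.0353
    t=0.8282 [y] (1,2)
    t=1.2750 [x] (2,2)
    t=1.8635 [y] (2,1)
    t=2.8988 [y] (2,0) — stop
  → r_1 = 2.8988
beam 2: φ=90°, α=15°
  cosα=0.9659 sinα=0.2588 | (1,3) | tMaxX 0.3416 tMaxY 0.7727 | tΔX 1.0353 tΔY 3.8637
    t=0.3416 [x] (2,3)
    t=0.7727 [y] (2,4)
    t=1.3769 [x] (3,4)
    t=2.4122 [x] (4,4)
    t=3.4475 [x] (5,4)
    t=4.4827 [x] (6,4) — stop
  → r_2 = 4.4827
beam 3: φ=180°, α=105°
  cosα=-0.2588 sinα=0.9659 | (1,3) | tMaxX 2.5887 tMaxY 0.2071 | tΔX 3.8637 tΔY 1.0353
    t=0.2071 [y] (1,4)
    t=1.2423 [y] (1,5)
    t=2.2776 [y] (1,6)
    t=2.5887 [x] (0,6) — stop
  → r_3 = 2.5887
beam 4: φ=270°, α=195°
  cosα=-0.9659 sinα=-0.2588 | (1,3) | tMaxX 0.6936 tMaxY 3.0910 | tΔX 1.0353 tΔY 3.8637
    t=0.6936 [x] (0,3) — stop
  → r_4 = 0.6936

ranges = [2.8988, 4.4827, 2.5887, 0.6936]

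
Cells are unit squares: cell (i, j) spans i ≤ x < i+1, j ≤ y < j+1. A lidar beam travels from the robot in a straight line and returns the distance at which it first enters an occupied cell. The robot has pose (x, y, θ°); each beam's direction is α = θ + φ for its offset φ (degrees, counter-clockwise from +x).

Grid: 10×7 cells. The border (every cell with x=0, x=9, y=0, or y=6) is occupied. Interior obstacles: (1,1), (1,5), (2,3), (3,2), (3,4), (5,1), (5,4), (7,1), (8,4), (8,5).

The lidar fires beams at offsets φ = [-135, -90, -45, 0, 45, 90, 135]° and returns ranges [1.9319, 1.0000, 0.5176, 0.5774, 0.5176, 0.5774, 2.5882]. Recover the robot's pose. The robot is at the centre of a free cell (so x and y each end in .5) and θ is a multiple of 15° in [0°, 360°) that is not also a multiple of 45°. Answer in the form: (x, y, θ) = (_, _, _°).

(x, y, θ) = (8.5, 3.5, 30°)

Enumerate (i+0.5, j+0.5, θ) over the 30 free cells and 16 admissible headings. For each, cast all 7 beams and compare to the given ranges.
  (1.5, 3.5, 165°): beam 1 = 0.5774 ≠ 1.9319 ✗
  (4.5, 2.5, 30°): beam 1 = 1.5529 ≠ 1.9319 ✗
  (1.5, 3.5, 195°): beam 1 = 2.8868 ≠ 1.9319 ✗
  (6.5, 3.5, 165°): beam 1 = 1.7321 ≠ 1.9319 ✗
  …
  (8.5, 3.5, 30°): r_1=1.9319, r_2=1.0000, r_3=0.5176, r_4=0.5774, r_5=0.5176, r_6=0.5774, r_7=2.5882 — all match ✓
Only this pose fits every beam.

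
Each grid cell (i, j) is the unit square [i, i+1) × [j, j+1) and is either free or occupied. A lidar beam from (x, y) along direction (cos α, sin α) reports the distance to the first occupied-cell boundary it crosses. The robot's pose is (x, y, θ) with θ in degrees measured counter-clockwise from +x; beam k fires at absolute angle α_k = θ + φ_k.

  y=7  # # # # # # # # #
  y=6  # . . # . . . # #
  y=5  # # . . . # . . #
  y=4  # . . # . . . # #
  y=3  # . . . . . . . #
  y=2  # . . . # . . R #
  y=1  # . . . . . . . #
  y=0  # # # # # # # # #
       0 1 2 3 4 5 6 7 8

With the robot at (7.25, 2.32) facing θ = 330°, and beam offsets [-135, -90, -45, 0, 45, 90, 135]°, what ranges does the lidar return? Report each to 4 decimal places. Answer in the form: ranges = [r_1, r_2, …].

ranges = [5.1001, 1.5242, 1.3666, 0.8660, 0.7765, 1.5000, 4.8451]

beam 1: φ=-135°, α=195°
  d=(-0.9659,-0.2588)  start (7,2)  tX=0.2588 tY=1.2364  stride 1/|dx|=1.0353 1/|dy|=3.8637
    cross x-line → (6,2), t=0.2588
    cross y-line → (6,1), t=1.2364
    cross x-line → (5,1), t=1.2941
    cross x-line → (4,1), t=2.3294
    cross x-line → (3,1), t=3.3646
    cross x-line → (2,1), t=4.3999
    cross y-line → (2,0), t=5.1001 (wall)
  → r_1 = 5.1001
beam 2: φ=-90°, α=240°
  d=(-0.5000,-0.8660)  start (7,2)  tX=0.5000 tY=0.3695  stride 1/|dx|=2.0000 1/|dy|=1.1547
    cross y-line → (7,1), t=0.3695
    cross x-line → (6,1), t=0.5000
    cross y-line → (6,0), t=1.5242 (wall)
  → r_2 = 1.5242
beam 3: φ=-45°, α=285°
  d=(0.2588,-0.9659)  start (7,2)  tX=2.8978 tY=0.3313  stride 1/|dx|=3.8637 1/|dy|=1.0353
    cross y-line → (7,1), t=0.3313
    cross y-line → (7,0), t=1.3666 (wall)
  → r_3 = 1.3666
beam 4: φ=0°, α=330°
  d=(0.8660,-0.5000)  start (7,2)  tX=0.8660 tY=0.6400  stride 1/|dx|=1.1547 1/|dy|=2.0000
    cross y-line → (7,1), t=0.6400
    cross x-line → (8,1), t=0.8660 (wall)
  → r_4 = 0.8660
beam 5: φ=45°, α=15°
  d=(0.9659,0.2588)  start (7,2)  tX=0.7765 tY=2.6273  stride 1/|dx|=1.0353 1/|dy|=3.8637
    cross x-line → (8,2), t=0.7765 (wall)
  → r_5 = 0.7765
beam 6: φ=90°, α=60°
  d=(0.5000,0.8660)  start (7,2)  tX=1.5000 tY=0.7852  stride 1/|dx|=2.0000 1/|dy|=1.1547
    cross y-line → (7,3), t=0.7852
    cross x-line → (8,3), t=1.5000 (wall)
  → r_6 = 1.5000
beam 7: φ=135°, α=105°
  d=(-0.2588,0.9659)  start (7,2)  tX=0.9659 tY=0.7040  stride 1/|dx|=3.8637 1/|dy|=1.0353
    cross y-line → (7,3), t=0.7040
    cross x-line → (6,3), t=0.9659
    cross y-line → (6,4), t=1.7393
    cross y-line → (6,5), t=2.7745
    cross y-line → (6,6), t=3.8098
    cross x-line → (5,6), t=4.8296
    cross y-line → (5,7), t=4.8451 (wall)
  → r_7 = 4.8451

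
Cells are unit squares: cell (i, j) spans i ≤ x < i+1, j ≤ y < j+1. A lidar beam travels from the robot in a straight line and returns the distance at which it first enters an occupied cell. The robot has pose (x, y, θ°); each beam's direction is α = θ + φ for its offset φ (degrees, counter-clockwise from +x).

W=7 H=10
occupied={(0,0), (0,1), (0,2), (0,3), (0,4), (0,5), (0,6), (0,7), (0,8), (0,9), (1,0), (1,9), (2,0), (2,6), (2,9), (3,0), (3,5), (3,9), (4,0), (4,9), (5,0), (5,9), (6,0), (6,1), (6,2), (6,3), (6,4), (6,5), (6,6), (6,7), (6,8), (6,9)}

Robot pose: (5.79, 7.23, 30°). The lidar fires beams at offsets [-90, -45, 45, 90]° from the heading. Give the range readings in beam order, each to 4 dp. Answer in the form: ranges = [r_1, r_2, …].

ranges = [0.4200, 0.2174, 0.8114, 2.0438]

beam 1: φ=-90°, α=300°
  cosα=0.5000 sinα=-0.8660 | (5,7) | tMaxX 0.4200 tMaxY 0.2656 | tΔX 2.0000 tΔY 1.1547
    t=0.2656 [y] (5,6)
    t=0.4200 [x] (6,6) — stop
  → r_1 = 0.4200
beam 2: φ=-45°, α=345°
  cosα=0.9659 sinα=-0.2588 | (5,7) | tMaxX 0.2174 tMaxY 0.8887 | tΔX 1.0353 tΔY 3.8637
    t=0.2174 [x] (6,7) — stop
  → r_2 = 0.2174
beam 3: φ=45°, α=75°
  cosα=0.2588 sinα=0.9659 | (5,7) | tMaxX 0.8114 tMaxY 0.7972 | tΔX 3.8637 tΔY 1.0353
    t=0.7972 [y] (5,8)
    t=0.8114 [x] (6,8) — stop
  → r_3 = 0.8114
beam 4: φ=90°, α=120°
  cosα=-0.5000 sinα=0.8660 | (5,7) | tMaxX 1.5800 tMaxY 0.8891 | tΔX 2.0000 tΔY 1.1547
    t=0.8891 [y] (5,8)
    t=1.5800 [x] (4,8)
    t=2.0438 [y] (4,9) — stop
  → r_4 = 2.0438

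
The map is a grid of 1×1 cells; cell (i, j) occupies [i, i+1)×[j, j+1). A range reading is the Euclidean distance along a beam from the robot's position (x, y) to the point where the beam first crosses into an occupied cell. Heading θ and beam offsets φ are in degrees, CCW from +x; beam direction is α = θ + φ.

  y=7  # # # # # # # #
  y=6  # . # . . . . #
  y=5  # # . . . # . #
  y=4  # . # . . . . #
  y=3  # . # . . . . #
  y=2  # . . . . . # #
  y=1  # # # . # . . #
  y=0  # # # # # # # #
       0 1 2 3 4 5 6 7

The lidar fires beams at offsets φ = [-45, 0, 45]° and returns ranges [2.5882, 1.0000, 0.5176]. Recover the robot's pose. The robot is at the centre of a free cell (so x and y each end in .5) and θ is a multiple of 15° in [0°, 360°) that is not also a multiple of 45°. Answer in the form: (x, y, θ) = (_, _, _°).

The pose lattice has 27·16 = 432 candidates. Test each by forward raycasting.
  (1.5, 2.5, 105°): beam 1 = 1.0000 ≠ 2.5882 ✗
  (4.5, 5.5, 60°): beam 1 = 0.5176 ≠ 2.5882 ✗
  (3.5, 2.5, 75°): beam 1 = 4.0415 ≠ 2.5882 ✗
  (5.5, 2.5, 255°): beam 1 = 1.0000 ≠ 2.5882 ✗
  …
  (4.5, 6.5, 30°): r_1=2.5882, r_2=1.0000, r_3=0.5176 — all match ✓
Only this pose fits every beam.

(x, y, θ) = (4.5, 6.5, 30°)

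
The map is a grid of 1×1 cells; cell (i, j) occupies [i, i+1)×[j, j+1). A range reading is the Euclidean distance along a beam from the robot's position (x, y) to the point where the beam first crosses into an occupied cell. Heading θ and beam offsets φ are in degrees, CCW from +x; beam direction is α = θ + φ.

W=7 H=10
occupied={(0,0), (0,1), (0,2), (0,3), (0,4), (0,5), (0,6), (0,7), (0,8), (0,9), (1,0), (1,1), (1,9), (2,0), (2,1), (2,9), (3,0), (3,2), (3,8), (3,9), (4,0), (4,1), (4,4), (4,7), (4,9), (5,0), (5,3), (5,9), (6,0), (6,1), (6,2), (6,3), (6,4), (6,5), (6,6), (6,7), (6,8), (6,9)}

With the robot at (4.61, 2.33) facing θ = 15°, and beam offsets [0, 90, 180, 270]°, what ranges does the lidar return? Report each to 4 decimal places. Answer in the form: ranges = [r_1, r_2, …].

ranges = [1.4390, 1.7289, 0.6315, 0.3416]

beam 1: φ=0°, α=15°
  dir = (cos 15°, sin 15°) = (0.9659, 0.2588); from cell (4,2)
  next x-line at t=0.4038, next y-line at t=2.5887; Δt_x=1.0353, Δt_y=3.8637
    x: enter (5,2) at t=0.4038
    x: enter (6,2) at t=1.4390 ← occupied
  → r_1 = 1.4390
beam 2: φ=90°, α=105°
  dir = (cos 105°, sin 105°) = (-0.2588, 0.9659); from cell (4,2)
  next x-line at t=2.3569, next y-line at t=0.6936; Δt_x=3.8637, Δt_y=1.0353
    y: enter (4,3) at t=0.6936
    y: enter (4,4) at t=1.7289 ← occupied
  → r_2 = 1.7289
beam 3: φ=180°, α=195°
  dir = (cos 195°, sin 195°) = (-0.9659, -0.2588); from cell (4,2)
  next x-line at t=0.6315, next y-line at t=1.2750; Δt_x=1.0353, Δt_y=3.8637
    x: enter (3,2) at t=0.6315 ← occupied
  → r_3 = 0.6315
beam 4: φ=270°, α=285°
  dir = (cos 285°, sin 285°) = (0.2588, -0.9659); from cell (4,2)
  next x-line at t=1.5068, next y-line at t=0.3416; Δt_x=3.8637, Δt_y=1.0353
    y: enter (4,1) at t=0.3416 ← occupied
  → r_4 = 0.3416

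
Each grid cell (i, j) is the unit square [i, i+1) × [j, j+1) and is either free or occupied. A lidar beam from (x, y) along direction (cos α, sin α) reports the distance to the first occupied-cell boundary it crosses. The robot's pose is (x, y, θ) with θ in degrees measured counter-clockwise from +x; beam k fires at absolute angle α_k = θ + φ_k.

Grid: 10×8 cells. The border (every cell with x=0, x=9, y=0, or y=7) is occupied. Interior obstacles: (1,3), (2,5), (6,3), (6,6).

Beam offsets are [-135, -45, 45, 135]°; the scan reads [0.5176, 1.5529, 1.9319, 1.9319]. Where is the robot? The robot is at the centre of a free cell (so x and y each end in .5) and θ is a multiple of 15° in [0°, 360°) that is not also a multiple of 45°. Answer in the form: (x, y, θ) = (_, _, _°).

Enumerate (i+0.5, j+0.5, θ) over the 44 free cells and 16 admissible headings. For each, cast all 4 beams and compare to the given ranges.
  (8.5, 3.5, 255°): beam 1 = 3.0000 ≠ 0.5176 ✗
  (7.5, 3.5, 255°): beam 1 = 2.8868 ≠ 0.5176 ✗
  (6.5, 4.5, 345°): beam 1 = 6.3509 ≠ 0.5176 ✗
  (6.5, 1.5, 285°): beam 1 = 6.3509 ≠ 0.5176 ✗
  …
  (7.5, 1.5, 60°): r_1=0.5176, r_2=1.5529, r_3=1.9319, r_4=1.9319 — all match ✓
Unique over the lattice → pose = (7.5, 1.5, 60°).

(x, y, θ) = (7.5, 1.5, 60°)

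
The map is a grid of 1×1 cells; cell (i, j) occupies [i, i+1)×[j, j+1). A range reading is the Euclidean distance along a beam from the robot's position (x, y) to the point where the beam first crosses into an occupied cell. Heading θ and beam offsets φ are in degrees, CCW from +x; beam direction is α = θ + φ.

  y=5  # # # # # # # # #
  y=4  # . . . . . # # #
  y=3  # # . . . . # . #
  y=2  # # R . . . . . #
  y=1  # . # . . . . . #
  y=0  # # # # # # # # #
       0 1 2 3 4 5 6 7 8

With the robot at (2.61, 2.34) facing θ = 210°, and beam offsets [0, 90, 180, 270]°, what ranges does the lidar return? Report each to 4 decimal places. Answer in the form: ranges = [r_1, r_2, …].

ranges = [0.6800, 0.3926, 3.9144, 1.2200]

beam 1: φ=0°, α=210°
  d=(-0.8660,-0.5000)  start (2,2)  tX=0.7044 tY=0.6800  stride 1/|dx|=1.1547 1/|dy|=2.0000
    cross y-line → (2,1), t=0.6800 (wall)
  → r_1 = 0.6800
beam 2: φ=90°, α=300°
  d=(0.5000,-0.8660)  start (2,2)  tX=0.7800 tY=0.3926  stride 1/|dx|=2.0000 1/|dy|=1.1547
    cross y-line → (2,1), t=0.3926 (wall)
  → r_2 = 0.3926
beam 3: φ=180°, α=30°
  d=(0.8660,0.5000)  start (2,2)  tX=0.4503 tY=1.3200  stride 1/|dx|=1.1547 1/|dy|=2.0000
    cross x-line → (3,2), t=0.4503
    cross y-line → (3,3), t=1.3200
    cross x-line → (4,3), t=1.6050
    cross x-line → (5,3), t=2.7597
    cross y-line → (5,4), t=3.3200
    cross x-line → (6,4), t=3.9144 (wall)
  → r_3 = 3.9144
beam 4: φ=270°, α=120°
  d=(-0.5000,0.8660)  start (2,2)  tX=1.2200 tY=0.7621  stride 1/|dx|=2.0000 1/|dy|=1.1547
    cross y-line → (2,3), t=0.7621
    cross x-line → (1,3), t=1.2200 (wall)
  → r_4 = 1.2200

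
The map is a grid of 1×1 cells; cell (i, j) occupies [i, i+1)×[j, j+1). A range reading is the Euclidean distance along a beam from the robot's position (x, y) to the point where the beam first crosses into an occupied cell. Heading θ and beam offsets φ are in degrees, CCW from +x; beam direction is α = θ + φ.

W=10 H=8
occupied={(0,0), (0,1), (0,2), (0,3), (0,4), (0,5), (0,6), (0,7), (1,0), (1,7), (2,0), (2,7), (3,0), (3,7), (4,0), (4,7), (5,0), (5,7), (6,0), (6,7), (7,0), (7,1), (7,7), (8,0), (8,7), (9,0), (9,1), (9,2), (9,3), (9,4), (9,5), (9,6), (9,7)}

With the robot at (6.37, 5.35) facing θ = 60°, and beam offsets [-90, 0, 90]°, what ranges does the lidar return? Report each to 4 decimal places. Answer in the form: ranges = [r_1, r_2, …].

beam 1: φ=-90°, α=330°
  direction (0.8660, -0.5000); cell (6,5); t to first gridline: x 0.7275, y 0.7000 (then +1.1547 / +2.0000)
    (6,4) via y @ 0.7000
    (7,4) via x @ 0.7275
    (8,4) via x @ 1.8822
    (8,3) via y @ 2.7000
    (9,3) via x @ 3.0369  # hit
  → r_1 = 3.0369
beam 2: φ=0°, α=60°
  direction (0.5000, 0.8660); cell (6,5); t to first gridline: x 1.2600, y 0.7506 (then +2.0000 / +1.1547)
    (6,6) via y @ 0.7506
    (7,6) via x @ 1.2600
    (7,7) via y @ 1.9053  # hit
  → r_2 = 1.9053
beam 3: φ=90°, α=150°
  direction (-0.8660, 0.5000); cell (6,5); t to first gridline: x 0.4272, y 1.3000 (then +1.1547 / +2.0000)
    (5,5) via x @ 0.4272
    (5,6) via y @ 1.3000
    (4,6) via x @ 1.5819
    (3,6) via x @ 2.7366
    (3,7) via y @ 3.3000  # hit
  → r_3 = 3.3000

ranges = [3.0369, 1.9053, 3.3000]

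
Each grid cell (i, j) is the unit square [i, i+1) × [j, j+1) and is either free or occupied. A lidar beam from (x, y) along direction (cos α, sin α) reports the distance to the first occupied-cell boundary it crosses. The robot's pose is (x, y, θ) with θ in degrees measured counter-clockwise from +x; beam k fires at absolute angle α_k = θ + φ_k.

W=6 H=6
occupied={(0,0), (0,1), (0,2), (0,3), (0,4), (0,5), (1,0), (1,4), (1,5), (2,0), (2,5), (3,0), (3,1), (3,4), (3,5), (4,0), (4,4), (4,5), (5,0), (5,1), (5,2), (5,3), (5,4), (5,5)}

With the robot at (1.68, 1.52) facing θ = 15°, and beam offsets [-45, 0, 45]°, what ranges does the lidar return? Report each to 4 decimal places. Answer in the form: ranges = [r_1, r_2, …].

ranges = [1.0400, 1.3666, 2.8637]

beam 1: φ=-45°, α=330°
  direction (0.8660, -0.5000); cell (1,1); t to first gridline: x 0.3695, y 1.0400 (then +1.1547 / +2.0000)
    (2,1) via x @ 0.3695
    (2,0) via y @ 1.0400  # hit
  → r_1 = 1.0400
beam 2: φ=0°, α=15°
  direction (0.9659, 0.2588); cell (1,1); t to first gridline: x 0.3313, y 1.8546 (then +1.0353 / +3.8637)
    (2,1) via x @ 0.3313
    (3,1) via x @ 1.3666  # hit
  → r_2 = 1.3666
beam 3: φ=45°, α=60°
  direction (0.5000, 0.8660); cell (1,1); t to first gridline: x 0.6400, y 0.5543 (then +2.0000 / +1.1547)
    (1,2) via y @ 0.5543
    (2,2) via x @ 0.6400
    (2,3) via y @ 1.7090
    (3,3) via x @ 2.6400
    (3,4) via y @ 2.8637  # hit
  → r_3 = 2.8637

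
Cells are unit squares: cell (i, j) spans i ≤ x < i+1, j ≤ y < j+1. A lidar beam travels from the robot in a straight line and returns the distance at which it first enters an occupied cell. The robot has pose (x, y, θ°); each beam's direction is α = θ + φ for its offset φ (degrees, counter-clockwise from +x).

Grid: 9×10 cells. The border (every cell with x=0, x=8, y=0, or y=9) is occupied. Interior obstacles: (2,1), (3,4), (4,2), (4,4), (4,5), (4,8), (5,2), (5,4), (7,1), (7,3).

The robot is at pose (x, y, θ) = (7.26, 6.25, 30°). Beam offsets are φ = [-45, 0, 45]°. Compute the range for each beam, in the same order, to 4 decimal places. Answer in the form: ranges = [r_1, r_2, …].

beam 1: φ=-45°, α=345°
  d=(0.9659,-0.2588)  start (7,6)  tX=0.7661 tY=0.9659  stride 1/|dx|=1.0353 1/|dy|=3.8637
    cross x-line → (8,6), t=0.7661 (wall)
  → r_1 = 0.7661
beam 2: φ=0°, α=30°
  d=(0.8660,0.5000)  start (7,6)  tX=0.8545 tY=1.5000  stride 1/|dx|=1.1547 1/|dy|=2.0000
    cross x-line → (8,6), t=0.8545 (wall)
  → r_2 = 0.8545
beam 3: φ=45°, α=75°
  d=(0.2588,0.9659)  start (7,6)  tX=2.8591 tY=0.7765  stride 1/|dx|=3.8637 1/|dy|=1.0353
    cross y-line → (7,7), t=0.7765
    cross y-line → (7,8), t=1.8117
    cross y-line → (7,9), t=2.8470 (wall)
  → r_3 = 2.8470

ranges = [0.7661, 0.8545, 2.8470]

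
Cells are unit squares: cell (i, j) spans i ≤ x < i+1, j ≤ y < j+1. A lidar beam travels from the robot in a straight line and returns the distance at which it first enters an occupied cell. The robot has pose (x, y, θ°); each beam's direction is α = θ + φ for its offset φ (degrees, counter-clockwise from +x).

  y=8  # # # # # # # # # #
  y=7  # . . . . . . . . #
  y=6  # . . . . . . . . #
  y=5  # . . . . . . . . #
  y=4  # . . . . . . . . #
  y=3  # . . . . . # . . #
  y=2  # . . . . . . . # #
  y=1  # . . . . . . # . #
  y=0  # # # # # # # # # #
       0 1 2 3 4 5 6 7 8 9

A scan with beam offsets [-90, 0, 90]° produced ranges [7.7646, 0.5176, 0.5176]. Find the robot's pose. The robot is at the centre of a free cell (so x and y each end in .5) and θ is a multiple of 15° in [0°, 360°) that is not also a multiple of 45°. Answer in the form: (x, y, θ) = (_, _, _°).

(x, y, θ) = (1.5, 7.5, 75°)

Enumerate (i+0.5, j+0.5, θ) over the 53 free cells and 16 admissible headings. For each, cast all 3 beams and compare to the given ranges.
  (2.5, 2.5, 285°): beam 1 = 1.5529 ≠ 7.7646 ✗
  (1.5, 2.5, 285°): beam 1 = 0.5176 ≠ 7.7646 ✗
  (6.5, 2.5, 30°): beam 1 = 1.0000 ≠ 7.7646 ✗
  (4.5, 1.5, 255°): beam 1 = 3.6235 ≠ 7.7646 ✗
  …
  (1.5, 7.5, 75°): r_1=7.7646, r_2=0.5176, r_3=0.5176 — all match ✓
No second candidate reproduces the full scan.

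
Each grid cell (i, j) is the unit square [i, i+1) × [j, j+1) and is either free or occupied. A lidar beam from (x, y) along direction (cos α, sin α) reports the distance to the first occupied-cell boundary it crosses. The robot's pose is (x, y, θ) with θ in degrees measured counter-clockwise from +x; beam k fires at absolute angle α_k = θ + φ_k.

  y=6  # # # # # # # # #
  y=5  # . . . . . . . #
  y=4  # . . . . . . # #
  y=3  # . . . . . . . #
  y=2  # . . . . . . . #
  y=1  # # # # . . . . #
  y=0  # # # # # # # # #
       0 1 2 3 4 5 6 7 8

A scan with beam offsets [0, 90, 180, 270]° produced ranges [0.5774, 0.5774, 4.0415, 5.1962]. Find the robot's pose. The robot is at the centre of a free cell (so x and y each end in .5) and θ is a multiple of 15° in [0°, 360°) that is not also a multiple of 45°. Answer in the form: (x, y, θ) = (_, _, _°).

The pose lattice has 31·16 = 496 candidates. Test each by forward raycasting.
  (5.5, 4.5, 75°): beam 1 = 1.5529 ≠ 0.5774 ✗
  (6.5, 2.5, 30°): beam 1 = 1.7321 ≠ 0.5774 ✗
  (3.5, 5.5, 30°): beam 1 = 1.0000 ≠ 0.5774 ✗
  (6.5, 2.5, 165°): beam 1 = 5.6940 ≠ 0.5774 ✗
  …
  (4.5, 1.5, 210°): r_1=0.5774, r_2=0.5774, r_3=4.0415, r_4=5.1962 — all match ✓
No second candidate reproduces the full scan.

(x, y, θ) = (4.5, 1.5, 210°)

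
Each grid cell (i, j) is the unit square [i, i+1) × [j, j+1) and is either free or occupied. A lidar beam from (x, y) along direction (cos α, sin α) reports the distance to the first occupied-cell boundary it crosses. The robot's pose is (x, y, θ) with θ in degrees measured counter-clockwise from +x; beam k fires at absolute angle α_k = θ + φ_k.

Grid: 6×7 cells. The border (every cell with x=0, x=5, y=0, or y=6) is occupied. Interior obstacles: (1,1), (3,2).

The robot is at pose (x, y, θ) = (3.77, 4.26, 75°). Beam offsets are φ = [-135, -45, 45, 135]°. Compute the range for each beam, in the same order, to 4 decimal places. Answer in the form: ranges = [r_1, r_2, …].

ranges = [2.4600, 1.4203, 2.0092, 3.1985]

beam 1: φ=-135°, α=300°
  direction (0.5000, -0.8660); cell (3,4); t to first gridline: x 0.4600, y 0.3002 (then +2.0000 / +1.1547)
    (3,3) via y @ 0.3002
    (4,3) via x @ 0.4600
    (4,2) via y @ 1.4549
    (5,2) via x @ 2.4600  # hit
  → r_1 = 2.4600
beam 2: φ=-45°, α=30°
  direction (0.8660, 0.5000); cell (3,4); t to first gridline: x 0.2656, y 1.4800 (then +1.1547 / +2.0000)
    (4,4) via x @ 0.2656
    (5,4) via x @ 1.4203  # hit
  → r_2 = 1.4203
beam 3: φ=45°, α=120°
  direction (-0.5000, 0.8660); cell (3,4); t to first gridline: x 1.5400, y 0.8545 (then +2.0000 / +1.1547)
    (3,5) via y @ 0.8545
    (2,5) via x @ 1.5400
    (2,6) via y @ 2.0092  # hit
  → r_3 = 2.0092
beam 4: φ=135°, α=210°
  direction (-0.8660, -0.5000); cell (3,4); t to first gridline: x 0.8891, y 0.5200 (then +1.1547 / +2.0000)
    (3,3) via y @ 0.5200
    (2,3) via x @ 0.8891
    (1,3) via x @ 2.0438
    (1,2) via y @ 2.5200
    (0,2) via x @ 3.1985  # hit
  → r_4 = 3.1985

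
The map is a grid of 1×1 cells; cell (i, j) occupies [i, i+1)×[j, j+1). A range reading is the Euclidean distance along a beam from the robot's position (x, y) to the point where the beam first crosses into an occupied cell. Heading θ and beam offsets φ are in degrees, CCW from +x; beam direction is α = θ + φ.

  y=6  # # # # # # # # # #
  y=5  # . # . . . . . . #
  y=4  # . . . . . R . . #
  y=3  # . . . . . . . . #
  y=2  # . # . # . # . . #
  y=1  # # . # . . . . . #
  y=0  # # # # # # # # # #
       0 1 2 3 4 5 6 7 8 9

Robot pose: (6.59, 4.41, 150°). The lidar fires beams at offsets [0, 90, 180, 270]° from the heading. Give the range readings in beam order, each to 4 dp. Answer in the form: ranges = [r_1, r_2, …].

beam 1: φ=0°, α=150°
  direction (-0.8660, 0.5000); cell (6,4); t to first gridline: x 0.6813, y 1.1800 (then +1.1547 / +2.0000)
    (5,4) via x @ 0.6813
    (5,5) via y @ 1.1800
    (4,5) via x @ 1.8360
    (3,5) via x @ 2.9907
    (3,6) via y @ 3.1800  # hit
  → r_1 = 3.1800
beam 2: φ=90°, α=240°
  direction (-0.5000, -0.8660); cell (6,4); t to first gridline: x 1.1800, y 0.4734 (then +2.0000 / +1.1547)
    (6,3) via y @ 0.4734
    (5,3) via x @ 1.1800
    (5,2) via y @ 1.6281
    (5,1) via y @ 2.7828
    (4,1) via x @ 3.1800
    (4,0) via y @ 3.9375  # hit
  → r_2 = 3.9375
beam 3: φ=180°, α=330°
  direction (0.8660, -0.5000); cell (6,4); t to first gridline: x 0.4734, y 0.8200 (then +1.1547 / +2.0000)
    (7,4) via x @ 0.4734
    (7,3) via y @ 0.8200
    (8,3) via x @ 1.6281
    (9,3) via x @ 2.7828  # hit
  → r_3 = 2.7828
beam 4: φ=270°, α=60°
  direction (0.5000, 0.8660); cell (6,4); t to first gridline: x 0.8200, y 0.6813 (then +2.0000 / +1.1547)
    (6,5) via y @ 0.6813
    (7,5) via x @ 0.8200
    (7,6) via y @ 1.8360  # hit
  → r_4 = 1.8360

ranges = [3.1800, 3.9375, 2.7828, 1.8360]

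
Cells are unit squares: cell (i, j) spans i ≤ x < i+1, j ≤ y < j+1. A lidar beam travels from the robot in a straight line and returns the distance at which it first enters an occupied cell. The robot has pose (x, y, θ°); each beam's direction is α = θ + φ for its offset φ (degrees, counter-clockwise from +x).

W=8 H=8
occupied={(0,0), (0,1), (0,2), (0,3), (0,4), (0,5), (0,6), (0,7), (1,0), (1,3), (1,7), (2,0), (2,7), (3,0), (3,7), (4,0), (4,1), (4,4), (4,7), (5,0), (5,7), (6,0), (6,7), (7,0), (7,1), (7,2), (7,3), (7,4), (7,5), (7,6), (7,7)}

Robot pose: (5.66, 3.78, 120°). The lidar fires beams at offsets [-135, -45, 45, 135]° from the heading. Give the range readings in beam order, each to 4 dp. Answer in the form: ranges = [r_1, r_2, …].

ranges = [1.3873, 3.3336, 0.8500, 2.5500]

beam 1: φ=-135°, α=345°
  direction (0.9659, -0.2588); cell (5,3); t to first gridline: x 0.3520, y 3.0137 (then +1.0353 / +3.8637)
    (6,3) via x @ 0.3520
    (7,3) via x @ 1.3873  # hit
  → r_1 = 1.3873
beam 2: φ=-45°, α=75°
  direction (0.2588, 0.9659); cell (5,3); t to first gridline: x 1.3137, y 0.2278 (then +3.8637 / +1.0353)
    (5,4) via y @ 0.2278
    (5,5) via y @ 1.2630
    (6,5) via x @ 1.3137
    (6,6) via y @ 2.2983
    (6,7) via y @ 3.3336  # hit
  → r_2 = 3.3336
beam 3: φ=45°, α=165°
  direction (-0.9659, 0.2588); cell (5,3); t to first gridline: x 0.6833, y 0.8500 (then +1.0353 / +3.8637)
    (4,3) via x @ 0.6833
    (4,4) via y @ 0.8500  # hit
  → r_3 = 0.8500
beam 4: φ=135°, α=255°
  direction (-0.2588, -0.9659); cell (5,3); t to first gridline: x 2.5500, y 0.8075 (then +3.8637 / +1.0353)
    (5,2) via y @ 0.8075
    (5,1) via y @ 1.8428
    (4,1) via x @ 2.5500  # hit
  → r_4 = 2.5500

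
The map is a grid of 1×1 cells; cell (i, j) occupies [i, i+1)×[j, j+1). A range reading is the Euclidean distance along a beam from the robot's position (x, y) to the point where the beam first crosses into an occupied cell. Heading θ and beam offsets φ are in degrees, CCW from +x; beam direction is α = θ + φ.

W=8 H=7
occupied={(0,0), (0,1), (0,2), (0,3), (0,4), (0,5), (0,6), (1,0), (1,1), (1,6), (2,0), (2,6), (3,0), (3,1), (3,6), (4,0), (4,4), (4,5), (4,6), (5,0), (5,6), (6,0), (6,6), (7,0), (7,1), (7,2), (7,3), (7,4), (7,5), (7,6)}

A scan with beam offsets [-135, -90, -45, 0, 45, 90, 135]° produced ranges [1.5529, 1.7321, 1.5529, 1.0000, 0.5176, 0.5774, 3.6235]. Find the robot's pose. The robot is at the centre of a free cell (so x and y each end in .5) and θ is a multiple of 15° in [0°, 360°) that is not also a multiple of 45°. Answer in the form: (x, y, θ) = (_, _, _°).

Candidates: 26 free-cell centres × 16 headings = 416 poses. Raycast each; keep the one whose scan matches to 4 dp.
  (2.5, 2.5, 60°): beam 2 = 1.0000 ≠ 1.7321 ✗
  (5.5, 5.5, 105°): beam 1 = 1.7321 ≠ 1.5529 ✗
  (1.5, 4.5, 150°): beam 1 = 2.5882 ≠ 1.5529 ✗
  …
  (5.5, 4.5, 120°): r_1=1.5529, r_2=1.7321, r_3=1.5529, r_4=1.0000, r_5=0.5176, r_6=0.5774, r_7=3.6235 — all match ✓
Unique over the lattice → pose = (5.5, 4.5, 120°).

(x, y, θ) = (5.5, 4.5, 120°)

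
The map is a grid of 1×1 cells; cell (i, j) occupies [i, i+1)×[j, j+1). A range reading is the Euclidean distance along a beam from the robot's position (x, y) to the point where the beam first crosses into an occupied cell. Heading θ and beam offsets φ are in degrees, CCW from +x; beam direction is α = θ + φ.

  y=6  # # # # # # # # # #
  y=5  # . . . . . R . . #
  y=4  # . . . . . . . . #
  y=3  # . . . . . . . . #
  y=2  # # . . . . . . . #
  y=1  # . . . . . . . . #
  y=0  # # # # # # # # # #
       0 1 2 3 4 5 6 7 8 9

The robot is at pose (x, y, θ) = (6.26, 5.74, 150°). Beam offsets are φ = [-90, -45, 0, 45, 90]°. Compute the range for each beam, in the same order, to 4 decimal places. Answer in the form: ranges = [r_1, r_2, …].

ranges = [0.3002, 0.2692, 0.5200, 5.4456, 5.4733]

beam 1: φ=-90°, α=60°
  d=(0.5000,0.8660)  start (6,5)  tX=1.4800 tY=0.3002  stride 1/|dx|=2.0000 1/|dy|=1.1547
    cross y-line → (6,6), t=0.3002 (wall)
  → r_1 = 0.3002
beam 2: φ=-45°, α=105°
  d=(-0.2588,0.9659)  start (6,5)  tX=1.0046 tY=0.2692  stride 1/|dx|=3.8637 1/|dy|=1.0353
    cross y-line → (6,6), t=0.2692 (wall)
  → r_2 = 0.2692
beam 3: φ=0°, α=150°
  d=(-0.8660,0.5000)  start (6,5)  tX=0.3002 tY=0.5200  stride 1/|dx|=1.1547 1/|dy|=2.0000
    cross x-line → (5,5), t=0.3002
    cross y-line → (5,6), t=0.5200 (wall)
  → r_3 = 0.5200
beam 4: φ=45°, α=195°
  d=(-0.9659,-0.2588)  start (6,5)  tX=0.2692 tY=2.8591  stride 1/|dx|=1.0353 1/|dy|=3.8637
    cross x-line → (5,5), t=0.2692
    cross x-line → (4,5), t=1.3044
    cross x-line → (3,5), t=2.3397
    cross y-line → (3,4), t=2.8591
    cross x-line → (2,4), t=3.3750
    cross x-line → (1,4), t=4.4103
    cross x-line → (0,4), t=5.4456 (wall)
  → r_4 = 5.4456
beam 5: φ=90°, α=240°
  d=(-0.5000,-0.8660)  start (6,5)  tX=0.5200 tY=0.8545  stride 1/|dx|=2.0000 1/|dy|=1.1547
    cross x-line → (5,5), t=0.5200
    cross y-line → (5,4), t=0.8545
    cross y-line → (5,3), t=2.0092
    cross x-line → (4,3), t=2.5200
    cross y-line → (4,2), t=3.1639
    cross y-line → (4,1), t=4.3186
    cross x-line → (3,1), t=4.5200
    cross y-line → (3,0), t=5.4733 (wall)
  → r_5 = 5.4733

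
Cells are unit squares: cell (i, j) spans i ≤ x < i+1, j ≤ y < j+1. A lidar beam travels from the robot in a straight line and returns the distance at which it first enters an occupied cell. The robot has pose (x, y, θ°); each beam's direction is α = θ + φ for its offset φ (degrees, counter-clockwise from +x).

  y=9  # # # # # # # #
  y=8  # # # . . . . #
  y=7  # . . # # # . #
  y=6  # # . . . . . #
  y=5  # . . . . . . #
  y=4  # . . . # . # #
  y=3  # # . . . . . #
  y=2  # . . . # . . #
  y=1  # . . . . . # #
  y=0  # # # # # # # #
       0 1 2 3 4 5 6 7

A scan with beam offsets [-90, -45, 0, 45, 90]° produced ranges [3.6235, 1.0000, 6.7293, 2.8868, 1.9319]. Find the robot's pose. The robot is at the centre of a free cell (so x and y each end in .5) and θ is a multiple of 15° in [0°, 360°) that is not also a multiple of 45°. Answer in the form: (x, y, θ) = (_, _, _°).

(x, y, θ) = (3.5, 1.5, 105°)

Candidates: 37 free-cell centres × 16 headings = 592 poses. Raycast each; keep the one whose scan matches to 4 dp.
  (1.5, 5.5, 240°): beam 1 = 0.5774 ≠ 3.6235 ✗
  (3.5, 6.5, 210°): beam 1 = 0.5774 ≠ 3.6235 ✗
  (6.5, 5.5, 15°): beam 1 = 0.5176 ≠ 3.6235 ✗
  (6.5, 5.5, 255°): beam 1 = 4.6587 ≠ 3.6235 ✗
  (5.5, 1.5, 150°): beam 1 = 2.8868 ≠ 3.6235 ✗
  …
  (3.5, 1.5, 105°): r_1=3.6235, r_2=1.0000, r_3=6.7293, r_4=2.8868, r_5=1.9319 — all match ✓
No second candidate reproduces the full scan.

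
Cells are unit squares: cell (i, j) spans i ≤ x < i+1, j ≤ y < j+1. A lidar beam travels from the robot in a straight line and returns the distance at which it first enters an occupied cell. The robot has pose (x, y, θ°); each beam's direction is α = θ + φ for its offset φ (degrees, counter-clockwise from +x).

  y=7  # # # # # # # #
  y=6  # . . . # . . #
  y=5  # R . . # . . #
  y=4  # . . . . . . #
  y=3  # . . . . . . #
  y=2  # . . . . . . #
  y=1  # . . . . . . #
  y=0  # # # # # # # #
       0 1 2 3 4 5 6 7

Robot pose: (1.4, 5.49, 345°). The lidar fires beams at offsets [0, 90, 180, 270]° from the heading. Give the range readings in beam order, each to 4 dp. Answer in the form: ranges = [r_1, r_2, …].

beam 1: φ=0°, α=345°
  d=(0.9659,-0.2588)  start (1,5)  tX=0.6212 tY=1.8932  stride 1/|dx|=1.0353 1/|dy|=3.8637
    cross x-line → (2,5), t=0.6212
    cross x-line → (3,5), t=1.6564
    cross y-line → (3,4), t=1.8932
    cross x-line → (4,4), t=2.6917
    cross x-line → (5,4), t=3.7270
    cross x-line → (6,4), t=4.7623
    cross y-line → (6,3), t=5.7569
    cross x-line → (7,3), t=5.7975 (wall)
  → r_1 = 5.7975
beam 2: φ=90°, α=75°
  d=(0.2588,0.9659)  start (1,5)  tX=2.3182 tY=0.5280  stride 1/|dx|=3.8637 1/|dy|=1.0353
    cross y-line → (1,6), t=0.5280
    cross y-line → (1,7), t=1.5633 (wall)
  → r_2 = 1.5633
beam 3: φ=180°, α=165°
  d=(-0.9659,0.2588)  start (1,5)  tX=0.4141 tY=1.9705  stride 1/|dx|=1.0353 1/|dy|=3.8637
    cross x-line → (0,5), t=0.4141 (wall)
  → r_3 = 0.4141
beam 4: φ=270°, α=255°
  d=(-0.2588,-0.9659)  start (1,5)  tX=1.5455 tY=0.5073  stride 1/|dx|=3.8637 1/|dy|=1.0353
    cross y-line → (1,4), t=0.5073
    cross y-line → (1,3), t=1.5426
    cross x-line → (0,3), t=1.5455 (wall)
  → r_4 = 1.5455

ranges = [5.7975, 1.5633, 0.4141, 1.5455]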